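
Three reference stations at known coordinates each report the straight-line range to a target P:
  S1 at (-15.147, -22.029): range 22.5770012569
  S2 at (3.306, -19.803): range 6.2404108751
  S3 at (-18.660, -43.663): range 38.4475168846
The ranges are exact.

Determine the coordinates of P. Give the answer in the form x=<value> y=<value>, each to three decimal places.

eq1: (x + 15.147)² + (y + 22.029)² = 22.5770012569²
eq2: (x − 3.306)² + (y + 19.803)² = 6.2404108751²
eq3: (x + 18.660)² + (y + 43.663)² = 38.4475168846²
eq1−eq2, eq1−eq3 (x²,y² cancel):
  36.906·x + 4.452·y = 159.158253
  -7.026·x − 43.268·y = 571.454150
det = 36.906·-43.268 − 4.452·-7.026 = -1565.569056
x = (159.158253·-43.268 − 4.452·571.454150) / -1565.569056 = 6.023735
y = (36.906·571.454150 − 159.158253·-7.026) / -1565.569056 = -14.185470

x=6.024 y=-14.185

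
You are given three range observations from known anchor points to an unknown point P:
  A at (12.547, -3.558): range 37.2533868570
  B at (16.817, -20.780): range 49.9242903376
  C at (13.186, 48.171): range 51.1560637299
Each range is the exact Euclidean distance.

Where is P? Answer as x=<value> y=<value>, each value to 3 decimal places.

x=-21.806 y=10.854

eq1: (x − 12.547)² + (y + 3.558)² = 37.2533868570²
eq2: (x − 16.817)² + (y + 20.780)² = 49.9242903376²
eq3: (x − 13.186)² + (y − 48.171)² = 51.1560637299²
eq1−eq2, eq1−eq3 (x²,y² cancel):
  8.540·x − 34.444·y = -560.086617
  1.278·x + 103.458·y = 1095.101240
det = 8.540·103.458 − -34.444·1.278 = 927.550752
x = (-560.086617·103.458 − -34.444·1095.101240) / 927.550752 = -21.805571
y = (8.540·1095.101240 − -560.086617·1.278) / 927.550752 = 10.854344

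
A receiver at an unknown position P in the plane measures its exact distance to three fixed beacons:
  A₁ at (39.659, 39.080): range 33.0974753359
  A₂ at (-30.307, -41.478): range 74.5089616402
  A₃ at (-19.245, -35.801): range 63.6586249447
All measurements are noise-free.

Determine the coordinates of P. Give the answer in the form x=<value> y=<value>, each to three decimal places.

x=13.519 y=18.779

eq1: (x − 39.659)² + (y − 39.080)² = 33.0974753359²
eq2: (x + 30.307)² + (y + 41.478)² = 74.5089616402²
eq3: (x + 19.245)² + (y + 35.801)² = 63.6586249447²
eq3−eq2, eq3−eq1 (x²,y² cancel):
  -22.124·x − 11.354·y = -512.307728
  117.808·x + 149.762·y = 4404.978711
det = -22.124·149.762 − -11.354·117.808 = -1975.742456
x = (-512.307728·149.762 − -11.354·4404.978711) / -1975.742456 = 13.519020
y = (-22.124·4404.978711 − -512.307728·117.808) / -1975.742456 = 18.778662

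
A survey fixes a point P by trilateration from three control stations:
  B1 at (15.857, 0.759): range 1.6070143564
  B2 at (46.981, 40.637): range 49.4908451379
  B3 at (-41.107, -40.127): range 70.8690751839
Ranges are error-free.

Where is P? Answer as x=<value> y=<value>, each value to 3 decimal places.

x=15.622 y=2.349

eq1: (x − 15.857)² + (y − 0.759)² = 1.6070143564²
eq2: (x − 46.981)² + (y − 40.637)² = 49.4908451379²
eq3: (x + 41.107)² + (y + 40.127)² = 70.8690751839²
eq3−eq2, eq3−eq1 (x²,y² cancel):
  176.176·x + 161.528·y = 3131.700617
  113.928·x + 81.772·y = 1971.902274
det = 176.176·81.772 − 161.528·113.928 = -3996.298112
x = (3131.700617·81.772 − 161.528·1971.902274) / -3996.298112 = 15.622460
y = (176.176·1971.902274 − 3131.700617·113.928) / -3996.298112 = 2.348807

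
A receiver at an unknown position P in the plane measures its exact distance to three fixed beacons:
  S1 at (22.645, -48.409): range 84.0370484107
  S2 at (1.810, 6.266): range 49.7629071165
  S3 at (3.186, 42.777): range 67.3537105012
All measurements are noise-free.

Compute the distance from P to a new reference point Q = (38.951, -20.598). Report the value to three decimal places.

eq1: (x − 22.645)² + (y + 48.409)² = 84.0370484107²
eq2: (x − 1.810)² + (y − 6.266)² = 49.7629071165²
eq3: (x − 3.186)² + (y − 42.777)² = 67.3537105012²
eq2−eq1, eq2−eq3 (x²,y² cancel):
  41.670·x − 109.350·y = -1772.190131
  2.752·x + 73.022·y = -262.691925
det = 41.670·73.022 − -109.350·2.752 = 3343.757940
x = (-1772.190131·73.022 − -109.350·-262.691925) / 3343.757940 = -47.292368
y = (41.670·-262.691925 − -1772.190131·2.752) / 3343.757940 = -1.815115
|P − Q| = √((-47.292368 − 38.951)² + (-1.815115 − -20.598)²) = 88.265028

88.265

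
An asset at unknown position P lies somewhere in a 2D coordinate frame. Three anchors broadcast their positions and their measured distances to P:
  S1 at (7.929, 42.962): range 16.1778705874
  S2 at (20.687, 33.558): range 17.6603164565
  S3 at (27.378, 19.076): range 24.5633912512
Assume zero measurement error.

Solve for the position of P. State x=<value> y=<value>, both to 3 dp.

eq1: (x − 7.929)² + (y − 42.962)² = 16.1778705874²
eq2: (x − 20.687)² + (y − 33.558)² = 17.6603164565²
eq3: (x − 27.378)² + (y − 19.076)² = 24.5633912512²
eq3−eq1, eq3−eq2 (x²,y² cancel):
  -38.898·x + 47.772·y = 1136.790518
  -13.382·x + 28.964·y = 732.116085
det = -38.898·28.964 − 47.772·-13.382 = -487.356768
x = (1136.790518·28.964 − 47.772·732.116085) / -487.356768 = 4.203592
y = (-38.898·732.116085 − 1136.790518·-13.382) / -487.356768 = 27.218912

x=4.204 y=27.219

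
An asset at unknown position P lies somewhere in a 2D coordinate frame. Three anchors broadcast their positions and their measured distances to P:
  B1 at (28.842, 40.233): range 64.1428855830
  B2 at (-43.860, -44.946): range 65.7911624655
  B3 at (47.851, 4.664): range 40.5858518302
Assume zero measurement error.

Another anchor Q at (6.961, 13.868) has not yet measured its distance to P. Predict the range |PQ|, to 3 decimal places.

eq1: (x − 28.842)² + (y − 40.233)² = 64.1428855830²
eq2: (x + 43.860)² + (y + 44.946)² = 65.7911624655²
eq3: (x − 47.851)² + (y − 4.664)² = 40.5858518302²
eq2−eq3, eq2−eq1 (x²,y² cancel):
  183.422·x + 99.220·y = 1048.894271
  145.404·x + 170.358·y = -1279.119975
det = 183.422·170.358 − 99.220·145.404 = 16820.420196
x = (1048.894271·170.358 − 99.220·-1279.119975) / 16820.420196 = 18.168501
y = (183.422·-1279.119975 − 1048.894271·145.404) / 16820.420196 = -23.015606
|P − Q| = √((18.168501 − 6.961)² + (-23.015606 − 13.868)²) = 38.548780

38.549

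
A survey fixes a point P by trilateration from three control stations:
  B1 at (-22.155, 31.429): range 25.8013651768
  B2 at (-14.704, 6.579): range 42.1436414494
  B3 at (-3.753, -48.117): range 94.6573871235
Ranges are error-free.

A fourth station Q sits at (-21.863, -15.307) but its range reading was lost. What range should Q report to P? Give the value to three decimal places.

65.170

eq1: (x + 22.155)² + (y − 31.429)² = 25.8013651768²
eq2: (x + 14.704)² + (y − 6.579)² = 42.1436414494²
eq3: (x + 3.753)² + (y + 48.117)² = 94.6573871235²
eq2−eq3, eq2−eq1 (x²,y² cancel):
  21.902·x − 109.392·y = -5114.094581
  -14.902·x + 49.700·y = 2329.511279
det = 21.902·49.700 − -109.392·-14.902 = -541.630184
x = (-5114.094581·49.700 − -109.392·2329.511279) / -541.630184 = -1.217430
y = (21.902·2329.511279 − -5114.094581·-14.902) / -541.630184 = 46.506421
|P − Q| = √((-1.217430 − -21.863)² + (46.506421 − -15.307)²) = 65.170074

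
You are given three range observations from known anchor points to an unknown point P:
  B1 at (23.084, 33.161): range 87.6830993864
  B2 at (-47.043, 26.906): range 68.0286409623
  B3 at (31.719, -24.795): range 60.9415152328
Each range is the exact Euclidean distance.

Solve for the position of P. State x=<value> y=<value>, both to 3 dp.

x=-27.704 y=-38.316

eq1: (x − 23.084)² + (y − 33.161)² = 87.6830993864²
eq2: (x + 47.043)² + (y − 26.906)² = 68.0286409623²
eq3: (x − 31.719)² + (y + 24.795)² = 60.9415152328²
eq3−eq1, eq3−eq2 (x²,y² cancel):
  -17.270·x + 115.912·y = -3962.821648
  -157.524·x + 103.402·y = 402.061987
det = -17.270·103.402 − 115.912·-157.524 = 16473.169348
x = (-3962.821648·103.402 − 115.912·402.061987) / 16473.169348 = -27.703685
y = (-17.270·402.061987 − -3962.821648·-157.524) / 16473.169348 = -38.315828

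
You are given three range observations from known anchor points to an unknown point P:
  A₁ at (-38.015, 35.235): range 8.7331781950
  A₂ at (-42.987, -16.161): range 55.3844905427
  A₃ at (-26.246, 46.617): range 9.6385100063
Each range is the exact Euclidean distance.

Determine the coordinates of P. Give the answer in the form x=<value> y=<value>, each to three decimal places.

eq1: (x + 38.015)² + (y − 35.235)² = 8.7331781950²
eq2: (x + 42.987)² + (y + 16.161)² = 55.3844905427²
eq3: (x + 26.246)² + (y − 46.617)² = 9.6385100063²
eq3−eq2, eq3−eq1 (x²,y² cancel):
  -33.482·x − 125.556·y = -3727.478033
  -23.538·x − 22.764·y = -158.719281
det = -33.482·-22.764 − -125.556·-23.538 = -2193.152880
x = (-3727.478033·-22.764 − -125.556·-158.719281) / -2193.152880 = -29.603113
y = (-33.482·-158.719281 − -3727.478033·-23.538) / -2193.152880 = 37.582031

x=-29.603 y=37.582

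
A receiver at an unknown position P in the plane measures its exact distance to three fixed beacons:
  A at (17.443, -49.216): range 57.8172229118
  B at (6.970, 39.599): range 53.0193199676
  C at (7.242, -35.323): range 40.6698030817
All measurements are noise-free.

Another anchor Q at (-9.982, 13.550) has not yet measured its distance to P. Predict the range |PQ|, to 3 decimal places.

21.974

eq1: (x − 17.443)² + (y + 49.216)² = 57.8172229118²
eq2: (x − 6.970)² + (y − 39.599)² = 53.0193199676²
eq3: (x − 7.242)² + (y + 35.323)² = 40.6698030817²
eq1−eq2, eq1−eq3 (x²,y² cancel):
  -20.946·x + 177.630·y = -578.028229
  -20.402·x + 27.786·y = 262.486371
det = -20.946·27.786 − 177.630·-20.402 = 3042.001704
x = (-578.028229·27.786 − 177.630·262.486371) / 3042.001704 = -20.607006
y = (-20.946·262.486371 − -578.028229·-20.402) / 3042.001704 = -5.684077
|P − Q| = √((-20.607006 − -9.982)² + (-5.684077 − 13.550)²) = 21.973631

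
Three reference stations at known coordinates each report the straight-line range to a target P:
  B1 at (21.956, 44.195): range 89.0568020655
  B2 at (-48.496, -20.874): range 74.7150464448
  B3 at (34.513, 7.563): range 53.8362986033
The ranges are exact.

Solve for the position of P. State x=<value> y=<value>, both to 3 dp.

x=22.264 y=-44.861

eq1: (x − 21.956)² + (y − 44.195)² = 89.0568020655²
eq2: (x + 48.496)² + (y + 20.874)² = 74.7150464448²
eq3: (x − 34.513)² + (y − 7.563)² = 53.8362986033²
eq2−eq1, eq2−eq3 (x²,y² cancel):
  140.904·x + 130.138·y = -2701.097760
  166.018·x + 56.874·y = 1144.751364
det = 140.904·56.874 − 130.138·166.018 = -13591.476388
x = (-2701.097760·56.874 − 130.138·1144.751364) / -13591.476388 = 22.263798
y = (140.904·1144.751364 − -2701.097760·166.018) / -13591.476388 = -44.861270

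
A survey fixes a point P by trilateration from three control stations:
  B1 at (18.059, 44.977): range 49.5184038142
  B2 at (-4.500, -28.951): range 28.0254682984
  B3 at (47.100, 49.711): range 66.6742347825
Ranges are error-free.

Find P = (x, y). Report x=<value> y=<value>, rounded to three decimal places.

eq1: (x − 18.059)² + (y − 44.977)² = 49.5184038142²
eq2: (x + 4.500)² + (y + 28.951)² = 28.0254682984²
eq3: (x − 47.100)² + (y − 49.711)² = 66.6742347825²
eq1−eq3, eq1−eq2 (x²,y² cancel):
  58.082·x + 9.468·y = 347.154243
  -45.118·x − 147.856·y = 175.997834
det = 58.082·-147.856 − 9.468·-45.118 = -8160.594968
x = (347.154243·-147.856 − 9.468·175.997834) / -8160.594968 = 6.494035
y = (58.082·175.997834 − 347.154243·-45.118) / -8160.594968 = -3.171976

x=6.494 y=-3.172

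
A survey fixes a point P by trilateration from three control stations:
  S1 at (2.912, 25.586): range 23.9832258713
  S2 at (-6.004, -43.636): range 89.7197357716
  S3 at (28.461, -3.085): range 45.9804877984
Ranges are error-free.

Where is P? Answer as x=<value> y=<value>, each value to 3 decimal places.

eq1: (x − 2.912)² + (y − 25.586)² = 23.9832258713²
eq2: (x + 6.004)² + (y + 43.636)² = 89.7197357716²
eq3: (x − 28.461)² + (y + 3.085)² = 45.9804877984²
eq2−eq1, eq2−eq3 (x²,y² cancel):
  17.832·x + 138.444·y = 6197.410492
  68.930·x + 81.102·y = 4814.822963
det = 17.832·81.102 − 138.444·68.930 = -8096.734056
x = (6197.410492·81.102 − 138.444·4814.822963) / -8096.734056 = 20.250259
y = (17.832·4814.822963 − 6197.410492·68.930) / -8096.734056 = 42.156452

x=20.250 y=42.156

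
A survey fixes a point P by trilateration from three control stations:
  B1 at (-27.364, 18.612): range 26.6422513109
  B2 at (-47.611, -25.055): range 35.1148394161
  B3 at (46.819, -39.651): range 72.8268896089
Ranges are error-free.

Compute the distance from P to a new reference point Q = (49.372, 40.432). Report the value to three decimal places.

eq1: (x + 27.364)² + (y − 18.612)² = 26.6422513109²
eq2: (x + 47.611)² + (y + 25.055)² = 35.1148394161²
eq3: (x − 46.819)² + (y + 39.651)² = 72.8268896089²
eq2−eq3, eq2−eq1 (x²,y² cancel):
  188.860·x − 29.192·y = -3201.043687
  40.494·x + 87.334·y = -1276.122914
det = 188.860·87.334 − -29.192·40.494 = 17676.000088
x = (-3201.043687·87.334 − -29.192·-1276.122914) / 17676.000088 = -17.923316
y = (188.860·-1276.122914 − -3201.043687·40.494) / 17676.000088 = -6.301511
|P − Q| = √((-17.923316 − 49.372)² + (-6.301511 − 40.432)²) = 81.930950

81.931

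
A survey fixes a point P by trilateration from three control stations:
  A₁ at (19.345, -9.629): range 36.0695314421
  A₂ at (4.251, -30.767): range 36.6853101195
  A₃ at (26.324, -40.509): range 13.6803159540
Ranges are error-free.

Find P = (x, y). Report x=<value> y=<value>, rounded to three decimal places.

x=39.945 y=-39.237

eq1: (x − 19.345)² + (y + 9.629)² = 36.0695314421²
eq2: (x − 4.251)² + (y + 30.767)² = 36.6853101195²
eq3: (x − 26.324)² + (y + 40.509)² = 13.6803159540²
eq3−eq2, eq3−eq1 (x²,y² cancel):
  -44.146·x + 19.484·y = -2527.913701
  -13.958·x + 61.760·y = -2980.845445
det = -44.146·61.760 − 19.484·-13.958 = -2454.499288
x = (-2527.913701·61.760 − 19.484·-2980.845445) / -2454.499288 = 39.945075
y = (-44.146·-2980.845445 − -2527.913701·-13.958) / -2454.499288 = -39.237242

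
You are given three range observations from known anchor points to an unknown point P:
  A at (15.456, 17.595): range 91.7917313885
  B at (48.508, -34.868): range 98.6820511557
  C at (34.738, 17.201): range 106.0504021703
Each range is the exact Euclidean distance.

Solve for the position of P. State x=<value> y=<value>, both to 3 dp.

eq1: (x − 15.456)² + (y − 17.595)² = 91.7917313885²
eq2: (x − 48.508)² + (y + 34.868)² = 98.6820511557²
eq3: (x − 34.738)² + (y − 17.201)² = 106.0504021703²
eq3−eq2, eq3−eq1 (x²,y² cancel):
  27.540·x − 104.138·y = 3574.741023
  -38.564·x + 0.788·y = 1866.834765
det = 27.540·0.788 − -104.138·-38.564 = -3994.276312
x = (3574.741023·0.788 − -104.138·1866.834765) / -3994.276312 = -49.376988
y = (27.540·1866.834765 − 3574.741023·-38.564) / -3994.276312 = -47.385040

x=-49.377 y=-47.385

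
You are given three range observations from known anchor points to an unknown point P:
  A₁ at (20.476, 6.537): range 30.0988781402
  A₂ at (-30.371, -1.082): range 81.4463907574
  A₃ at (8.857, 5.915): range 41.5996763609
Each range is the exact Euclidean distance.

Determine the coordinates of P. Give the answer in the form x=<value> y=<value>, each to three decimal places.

x=49.763 y=13.482

eq1: (x − 20.476)² + (y − 6.537)² = 30.0988781402²
eq2: (x + 30.371)² + (y + 1.082)² = 81.4463907574²
eq3: (x − 8.857)² + (y − 5.915)² = 41.5996763609²
eq1−eq3, eq1−eq2 (x²,y² cancel):
  -23.238·x − 1.244·y = -1173.155879
  -101.694·x − 15.238·y = -5266.002682
det = -23.238·-15.238 − -1.244·-101.694 = 227.593308
x = (-1173.155879·-15.238 − -1.244·-5266.002682) / 227.593308 = 49.762632
y = (-23.238·-5266.002682 − -1173.155879·-101.694) / 227.593308 = 13.482191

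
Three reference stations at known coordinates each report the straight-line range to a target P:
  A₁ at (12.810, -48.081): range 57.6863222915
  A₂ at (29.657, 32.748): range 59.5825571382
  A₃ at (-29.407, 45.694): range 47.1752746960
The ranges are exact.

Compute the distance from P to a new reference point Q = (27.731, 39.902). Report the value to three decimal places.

eq1: (x − 12.810)² + (y + 48.081)² = 57.6863222915²
eq2: (x − 29.657)² + (y − 32.748)² = 59.5825571382²
eq3: (x + 29.407)² + (y − 45.694)² = 47.1752746960²
eq2−eq3, eq2−eq1 (x²,y² cancel):
  -118.128·x + 25.892·y = 2325.318704
  -33.694·x − 161.658·y = 746.278844
det = -118.128·-161.658 − 25.892·-33.694 = 19968.741272
x = (2325.318704·-161.658 − 25.892·746.278844) / 19968.741272 = -19.792385
y = (-118.128·746.278844 − 2325.318704·-33.694) / 19968.741272 = -0.491125
|P − Q| = √((-19.792385 − 27.731)² + (-0.491125 − 39.902)²) = 62.370479

62.370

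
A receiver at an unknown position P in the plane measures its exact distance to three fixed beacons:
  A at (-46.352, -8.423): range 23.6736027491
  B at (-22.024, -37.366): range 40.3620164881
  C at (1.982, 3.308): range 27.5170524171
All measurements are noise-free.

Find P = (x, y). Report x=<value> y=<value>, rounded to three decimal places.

eq1: (x + 46.352)² + (y + 8.423)² = 23.6736027491²
eq2: (x + 22.024)² + (y + 37.366)² = 40.3620164881²
eq3: (x − 1.982)² + (y − 3.308)² = 27.5170524171²
eq2−eq1, eq2−eq3 (x²,y² cancel):
  -48.656·x + 57.886·y = 1406.833209
  48.012·x + 81.348·y = -994.499143
det = -48.656·81.348 − 57.886·48.012 = -6737.290920
x = (1406.833209·81.348 − 57.886·-994.499143) / -6737.290920 = -25.531129
y = (-48.656·-994.499143 − 1406.833209·48.012) / -6737.290920 = 2.843357

x=-25.531 y=2.843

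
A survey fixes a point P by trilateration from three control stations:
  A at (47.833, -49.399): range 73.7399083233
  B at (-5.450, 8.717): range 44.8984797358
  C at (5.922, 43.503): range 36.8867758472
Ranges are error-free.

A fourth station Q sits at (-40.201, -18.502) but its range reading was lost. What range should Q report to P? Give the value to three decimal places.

87.844

eq1: (x − 47.833)² + (y + 49.399)² = 73.7399083233²
eq2: (x + 5.450)² + (y − 8.717)² = 44.8984797358²
eq3: (x − 5.922)² + (y − 43.503)² = 36.8867758472²
eq3−eq1, eq3−eq2 (x²,y² cancel):
  83.822·x − 185.804·y = -1276.263850
  -22.744·x − 69.572·y = -2477.131754
det = 83.822·-69.572 − -185.804·-22.744 = -10057.590360
x = (-1276.263850·-69.572 − -185.804·-2477.131754) / -10057.590360 = 36.934171
y = (83.822·-2477.131754 − -1276.263850·-22.744) / -10057.590360 = 23.531032
|P − Q| = √((36.934171 − -40.201)² + (23.531032 − -18.502)²) = 87.844239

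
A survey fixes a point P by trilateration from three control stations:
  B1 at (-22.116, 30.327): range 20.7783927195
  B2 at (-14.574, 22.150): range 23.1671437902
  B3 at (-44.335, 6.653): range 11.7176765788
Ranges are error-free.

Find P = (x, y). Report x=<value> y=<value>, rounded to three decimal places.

x=-36.805 y=15.631

eq1: (x + 22.116)² + (y − 30.327)² = 20.7783927195²
eq2: (x + 14.574)² + (y − 22.150)² = 23.1671437902²
eq3: (x + 44.335)² + (y − 6.653)² = 11.7176765788²
eq2−eq1, eq2−eq3 (x²,y² cancel):
  -15.084·x + 16.354·y = 810.795356
  -59.522·x − 30.994·y = 1706.243265
det = -15.084·-30.994 − 16.354·-59.522 = 1440.936284
x = (810.795356·-30.994 − 16.354·1706.243265) / 1440.936284 = -36.805023
y = (-15.084·1706.243265 − 810.795356·-59.522) / 1440.936284 = 15.630939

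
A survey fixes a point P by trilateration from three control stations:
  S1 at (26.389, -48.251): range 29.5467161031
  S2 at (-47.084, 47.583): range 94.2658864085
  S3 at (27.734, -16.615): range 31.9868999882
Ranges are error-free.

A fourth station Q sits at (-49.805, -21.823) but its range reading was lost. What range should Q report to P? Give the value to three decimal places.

eq1: (x − 26.389)² + (y + 48.251)² = 29.5467161031²
eq2: (x + 47.084)² + (y − 47.583)² = 94.2658864085²
eq3: (x − 27.734)² + (y + 16.615)² = 31.9868999882²
eq2−eq1, eq2−eq3 (x²,y² cancel):
  146.946·x − 191.668·y = 6556.542285
  149.636·x − 128.396·y = 4427.083606
det = 146.946·-128.396 − -191.668·149.636 = 9813.154232
x = (6556.542285·-128.396 − -191.668·4427.083606) / 9813.154232 = 0.682396
y = (146.946·4427.083606 − 6556.542285·149.636) / 9813.154232 = -33.684637
|P − Q| = √((0.682396 − -49.805)² + (-33.684637 − -21.823)²) = 51.862082

51.862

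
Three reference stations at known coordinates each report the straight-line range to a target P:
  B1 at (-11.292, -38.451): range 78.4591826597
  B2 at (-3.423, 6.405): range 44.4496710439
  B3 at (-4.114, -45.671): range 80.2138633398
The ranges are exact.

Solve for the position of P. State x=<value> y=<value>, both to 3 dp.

x=37.963 y=22.621

eq1: (x + 11.292)² + (y + 38.451)² = 78.4591826597²
eq2: (x + 3.423)² + (y − 6.405)² = 44.4496710439²
eq3: (x + 4.114)² + (y + 45.671)² = 80.2138633398²
eq1−eq2, eq1−eq3 (x²,y² cancel):
  15.738·x + 89.712·y = 2626.822377
  14.356·x − 14.440·y = 218.356044
det = 15.738·-14.440 − 89.712·14.356 = -1515.162192
x = (2626.822377·-14.440 − 89.712·218.356044) / -1515.162192 = 37.963244
y = (15.738·218.356044 − 2626.822377·14.356) / -1515.162192 = 22.620796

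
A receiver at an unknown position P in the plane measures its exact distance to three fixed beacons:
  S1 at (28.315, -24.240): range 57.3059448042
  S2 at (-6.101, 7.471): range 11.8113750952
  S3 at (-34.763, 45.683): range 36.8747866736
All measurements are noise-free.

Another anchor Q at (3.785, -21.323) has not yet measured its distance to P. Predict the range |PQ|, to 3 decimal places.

42.250

eq1: (x − 28.315)² + (y + 24.240)² = 57.3059448042²
eq2: (x + 6.101)² + (y − 7.471)² = 11.8113750952²
eq3: (x + 34.763)² + (y − 45.683)² = 36.8747866736²
eq1−eq2, eq1−eq3 (x²,y² cancel):
  -68.832·x + 63.422·y = 1848.183945
  -126.156·x + 139.846·y = 3830.307251
det = -68.832·139.846 − 63.422·-126.156 = -1624.814040
x = (1848.183945·139.846 − 63.422·3830.307251) / -1624.814040 = -9.561331
y = (-68.832·3830.307251 − 1848.183945·-126.156) / -1624.814040 = 18.764126
|P − Q| = √((-9.561331 − 3.785)² + (18.764126 − -21.323)²) = 42.250470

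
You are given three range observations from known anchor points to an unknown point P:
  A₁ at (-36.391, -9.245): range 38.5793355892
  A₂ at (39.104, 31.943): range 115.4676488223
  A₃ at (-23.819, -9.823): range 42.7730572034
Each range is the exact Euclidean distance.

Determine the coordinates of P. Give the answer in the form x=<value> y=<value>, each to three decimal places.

eq1: (x + 36.391)² + (y + 9.245)² = 38.5793355892²
eq2: (x − 39.104)² + (y − 31.943)² = 115.4676488223²
eq3: (x + 23.819)² + (y + 9.823)² = 42.7730572034²
eq3−eq2, eq3−eq1 (x²,y² cancel):
  125.846·x + 83.532·y = -9617.601527
  -25.144·x + 1.156·y = 1087.108104
det = 125.846·1.156 − 83.532·-25.144 = 2245.806584
x = (-9617.601527·1.156 − 83.532·1087.108104) / 2245.806584 = -45.385147
y = (125.846·1087.108104 − -9617.601527·-25.144) / 2245.806584 = -46.761269

x=-45.385 y=-46.761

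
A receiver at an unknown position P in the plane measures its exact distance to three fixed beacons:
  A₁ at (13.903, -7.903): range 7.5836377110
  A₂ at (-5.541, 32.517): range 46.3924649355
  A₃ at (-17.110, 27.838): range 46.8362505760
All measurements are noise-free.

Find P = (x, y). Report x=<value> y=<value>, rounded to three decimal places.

x=7.521 y=-11.999

eq1: (x − 13.903)² + (y + 7.903)² = 7.5836377110²
eq2: (x + 5.541)² + (y − 32.517)² = 46.3924649355²
eq3: (x + 17.110)² + (y − 27.838)² = 46.8362505760²
eq2−eq3, eq2−eq1 (x²,y² cancel):
  -23.138·x − 9.358·y = -61.725191
  38.888·x − 80.840·y = 1262.442090
det = -23.138·-80.840 − -9.358·38.888 = 2234.389824
x = (-61.725191·-80.840 − -9.358·1262.442090) / 2234.389824 = 7.520531
y = (-23.138·1262.442090 − -61.725191·38.888) / 2234.389824 = -11.998809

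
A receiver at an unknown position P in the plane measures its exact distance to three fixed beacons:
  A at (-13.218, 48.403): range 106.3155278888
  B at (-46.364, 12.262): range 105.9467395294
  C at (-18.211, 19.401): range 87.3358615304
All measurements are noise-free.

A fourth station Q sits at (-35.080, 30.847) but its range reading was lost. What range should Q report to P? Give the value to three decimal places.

eq1: (x + 13.218)² + (y − 48.403)² = 106.3155278888²
eq2: (x + 46.364)² + (y − 12.262)² = 105.9467395294²
eq3: (x + 18.211)² + (y − 19.401)² = 87.3358615304²
eq2−eq1, eq2−eq3 (x²,y² cancel):
  66.292·x + 72.282·y = 139.308940
  56.306·x + 14.278·y = 2005.221090
det = 66.292·14.278 − 72.282·56.306 = -3123.393116
x = (139.308940·14.278 − 72.282·2005.221090) / -3123.393116 = 45.768282
y = (66.292·2005.221090 − 139.308940·56.306) / -3123.393116 = -40.048173
|P − Q| = √((45.768282 − -35.080)² + (-40.048173 − 30.847)²) = 107.529393

107.529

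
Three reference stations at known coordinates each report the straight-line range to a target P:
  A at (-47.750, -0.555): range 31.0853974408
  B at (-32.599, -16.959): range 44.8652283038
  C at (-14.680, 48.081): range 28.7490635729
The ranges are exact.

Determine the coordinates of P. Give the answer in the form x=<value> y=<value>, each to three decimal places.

x=-35.093 y=27.837

eq1: (x + 47.750)² + (y + 0.555)² = 31.0853974408²
eq2: (x + 32.599)² + (y + 16.959)² = 44.8652283038²
eq3: (x + 14.680)² + (y − 48.081)² = 28.7490635729²
eq3−eq1, eq3−eq2 (x²,y² cancel):
  -66.140·x − 97.272·y = -386.707714
  -35.838·x − 130.080·y = -2363.362533
det = -66.140·-130.080 − -97.272·-35.838 = 5117.457264
x = (-386.707714·-130.080 − -97.272·-2363.362533) / 5117.457264 = -35.092831
y = (-66.140·-2363.362533 − -386.707714·-35.838) / 5117.457264 = 27.836865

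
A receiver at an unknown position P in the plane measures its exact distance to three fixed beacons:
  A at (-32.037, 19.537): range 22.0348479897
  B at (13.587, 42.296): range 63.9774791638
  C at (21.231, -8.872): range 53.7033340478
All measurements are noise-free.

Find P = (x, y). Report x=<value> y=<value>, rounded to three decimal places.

x=-32.093 y=-2.498

eq1: (x + 32.037)² + (y − 19.537)² = 22.0348479897²
eq2: (x − 13.587)² + (y − 42.296)² = 63.9774791638²
eq3: (x − 21.231)² + (y + 8.872)² = 53.7033340478²
eq2−eq1, eq2−eq3 (x²,y² cancel):
  -91.248·x − 45.518·y = 3042.088867
  15.288·x − 102.336·y = -235.020688
det = -91.248·-102.336 − -45.518·15.288 = 10033.834512
x = (3042.088867·-102.336 − -45.518·-235.020688) / 10033.834512 = -32.092704
y = (-91.248·-235.020688 − 3042.088867·15.288) / 10033.834512 = -2.497778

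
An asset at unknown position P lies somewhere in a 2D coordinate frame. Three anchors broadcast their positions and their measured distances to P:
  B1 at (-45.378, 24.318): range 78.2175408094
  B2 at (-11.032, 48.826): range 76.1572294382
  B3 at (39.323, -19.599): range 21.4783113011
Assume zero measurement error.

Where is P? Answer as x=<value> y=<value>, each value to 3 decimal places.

x=17.939 y=-21.606

eq1: (x + 45.378)² + (y − 24.318)² = 78.2175408094²
eq2: (x + 11.032)² + (y − 48.826)² = 76.1572294382²
eq3: (x − 39.323)² + (y + 19.599)² = 21.4783113011²
eq1−eq3, eq1−eq2 (x²,y² cancel):
  169.402·x − 87.834·y = 4936.556956
  68.692·x + 49.016·y = 173.215387
det = 169.402·49.016 − -87.834·68.692 = 14336.901560
x = (4936.556956·49.016 − -87.834·173.215387) / 14336.901560 = 17.938637
y = (169.402·173.215387 − 4936.556956·68.692) / 14336.901560 = -21.605710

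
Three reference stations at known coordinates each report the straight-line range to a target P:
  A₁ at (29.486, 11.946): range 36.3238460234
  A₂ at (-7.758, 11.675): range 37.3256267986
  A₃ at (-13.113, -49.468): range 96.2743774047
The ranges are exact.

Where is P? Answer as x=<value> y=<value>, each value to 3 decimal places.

eq1: (x − 29.486)² + (y − 11.946)² = 36.3238460234²
eq2: (x + 7.758)² + (y − 11.675)² = 37.3256267986²
eq3: (x + 13.113)² + (y + 49.468)² = 96.2743774047²
eq2−eq1, eq2−eq3 (x²,y² cancel):
  74.488·x + 0.542·y = 889.419549
  -10.710·x − 122.286·y = -5453.011725
det = 74.488·-122.286 − 0.542·-10.710 = -9103.034748
x = (889.419549·-122.286 − 0.542·-5453.011725) / -9103.034748 = 11.623379
y = (74.488·-5453.011725 − 889.419549·-10.710) / -9103.034748 = 43.574288

x=11.623 y=43.574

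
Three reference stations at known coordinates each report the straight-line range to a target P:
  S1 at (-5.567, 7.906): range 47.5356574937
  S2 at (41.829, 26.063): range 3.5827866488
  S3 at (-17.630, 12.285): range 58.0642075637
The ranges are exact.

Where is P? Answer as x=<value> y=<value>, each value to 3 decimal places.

eq1: (x + 5.567)² + (y − 7.906)² = 47.5356574937²
eq2: (x − 41.829)² + (y − 26.063)² = 3.5827866488²
eq3: (x + 17.630)² + (y − 12.285)² = 58.0642075637²
eq2−eq1, eq2−eq3 (x²,y² cancel):
  -94.792·x − 36.314·y = -4582.251258
  -118.918·x − 27.556·y = -5325.822925
det = -94.792·-27.556 − -36.314·-118.918 = -1706.299900
x = (-4582.251258·-27.556 − -36.314·-5325.822925) / -1706.299900 = 39.344442
y = (-94.792·-5325.822925 − -4582.251258·-118.918) / -1706.299900 = 23.481657

x=39.344 y=23.482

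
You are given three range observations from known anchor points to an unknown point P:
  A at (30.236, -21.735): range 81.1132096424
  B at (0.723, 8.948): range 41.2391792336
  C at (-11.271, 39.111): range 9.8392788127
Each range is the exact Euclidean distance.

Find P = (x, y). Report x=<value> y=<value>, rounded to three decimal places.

x=-9.758 y=48.833

eq1: (x − 30.236)² + (y + 21.735)² = 81.1132096424²
eq2: (x − 0.723)² + (y − 8.948)² = 41.2391792336²
eq3: (x + 11.271)² + (y − 39.111)² = 9.8392788127²
eq2−eq3, eq2−eq1 (x²,y² cancel):
  -23.988·x + 60.326·y = 3179.974825
  59.026·x − 61.366·y = -3572.646387
det = -23.988·-61.366 − 60.326·59.026 = -2088.754868
x = (3179.974825·-61.366 − 60.326·-3572.646387) / -2088.754868 = -9.757550
y = (-23.988·-3572.646387 − 3179.974825·59.026) / -2088.754868 = 48.833185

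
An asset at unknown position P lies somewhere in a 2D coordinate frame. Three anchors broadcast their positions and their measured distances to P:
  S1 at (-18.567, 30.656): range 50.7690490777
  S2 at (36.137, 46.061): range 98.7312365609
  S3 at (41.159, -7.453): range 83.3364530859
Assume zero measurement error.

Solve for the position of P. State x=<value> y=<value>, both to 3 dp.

eq1: (x + 18.567)² + (y − 30.656)² = 50.7690490777²
eq2: (x − 36.137)² + (y − 46.061)² = 98.7312365609²
eq3: (x − 41.159)² + (y + 7.453)² = 83.3364530859²
eq3−eq1, eq3−eq2 (x²,y² cancel):
  -119.452·x + 76.218·y = 3902.381404
  -10.044·x + 107.028·y = -1125.004660
det = -119.452·107.028 − 76.218·-10.044 = -12019.175064
x = (3902.381404·107.028 − 76.218·-1125.004660) / -12019.175064 = -41.883880
y = (-119.452·-1125.004660 − 3902.381404·-10.044) / -12019.175064 = -14.441888

x=-41.884 y=-14.442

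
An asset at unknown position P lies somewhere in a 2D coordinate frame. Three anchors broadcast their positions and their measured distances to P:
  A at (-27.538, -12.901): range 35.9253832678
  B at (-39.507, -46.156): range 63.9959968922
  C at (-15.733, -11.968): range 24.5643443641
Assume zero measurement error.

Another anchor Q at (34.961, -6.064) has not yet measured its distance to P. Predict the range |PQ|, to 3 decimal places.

eq1: (x + 27.538)² + (y + 12.901)² = 35.9253832678²
eq2: (x + 39.507)² + (y + 46.156)² = 63.9959968922²
eq3: (x + 15.733)² + (y + 11.968)² = 24.5643443641²
eq3−eq2, eq3−eq1 (x²,y² cancel):
  -47.548·x − 68.376·y = -191.661532
  -23.610·x − 1.866·y = -153.209217
det = -47.548·-1.866 − -68.376·-23.610 = -1525.632792
x = (-191.661532·-1.866 − -68.376·-153.209217) / -1525.632792 = 6.632129
y = (-47.548·-153.209217 − -191.661532·-23.610) / -1525.632792 = -1.808865
|P − Q| = √((6.632129 − 34.961)² + (-1.808865 − -6.064)²) = 28.646660

28.647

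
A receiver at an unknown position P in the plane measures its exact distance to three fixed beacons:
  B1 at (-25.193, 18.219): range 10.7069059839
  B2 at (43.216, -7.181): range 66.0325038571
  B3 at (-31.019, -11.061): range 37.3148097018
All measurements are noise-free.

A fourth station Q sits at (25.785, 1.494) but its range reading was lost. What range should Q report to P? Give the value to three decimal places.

eq1: (x + 25.193)² + (y − 18.219)² = 10.7069059839²
eq2: (x − 43.216)² + (y + 7.181)² = 66.0325038571²
eq3: (x + 31.019)² + (y + 11.061)² = 37.3148097018²
eq3−eq2, eq3−eq1 (x²,y² cancel):
  148.470·x + 7.760·y = -2133.231208
  11.652·x + 58.560·y = 1159.852315
det = 148.470·58.560 − 7.760·11.652 = 8603.983680
x = (-2133.231208·58.560 − 7.760·1159.852315) / 8603.983680 = -15.565171
y = (148.470·1159.852315 − -2133.231208·11.652) / 8603.983680 = 22.903307
|P − Q| = √((-15.565171 − 25.785)² + (22.903307 − 1.494)²) = 46.563881

46.564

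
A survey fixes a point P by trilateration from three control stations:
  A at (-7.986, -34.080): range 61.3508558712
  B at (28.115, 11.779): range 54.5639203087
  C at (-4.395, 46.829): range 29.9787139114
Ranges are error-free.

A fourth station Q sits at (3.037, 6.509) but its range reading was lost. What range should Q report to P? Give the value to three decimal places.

eq1: (x + 7.986)² + (y + 34.080)² = 61.3508558712²
eq2: (x − 28.115)² + (y − 11.779)² = 54.5639203087²
eq3: (x + 4.395)² + (y − 46.829)² = 29.9787139114²
eq3−eq1, eq3−eq2 (x²,y² cancel):
  -7.182·x − 161.818·y = -3852.252898
  65.020·x − 70.100·y = -3361.571312
det = -7.182·-70.100 − -161.818·65.020 = 11024.864560
x = (-3852.252898·-70.100 − -161.818·-3361.571312) / 11024.864560 = -24.845640
y = (-7.182·-3361.571312 − -3852.252898·65.020) / 11024.864560 = 24.908813
|P − Q| = √((-24.845640 − 3.037)² + (24.908813 − 6.509)²) = 33.406507

33.407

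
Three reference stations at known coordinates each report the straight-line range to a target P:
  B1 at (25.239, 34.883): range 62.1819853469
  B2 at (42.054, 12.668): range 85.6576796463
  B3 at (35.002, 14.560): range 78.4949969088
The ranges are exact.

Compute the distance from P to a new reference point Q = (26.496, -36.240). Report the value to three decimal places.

eq1: (x − 25.239)² + (y − 34.883)² = 62.1819853469²
eq2: (x − 42.054)² + (y − 12.668)² = 85.6576796463²
eq3: (x − 35.002)² + (y − 14.560)² = 78.4949969088²
eq3−eq1, eq3−eq2 (x²,y² cancel):
  -19.526·x + 40.646·y = 2711.562444
  14.104·x − 3.784·y = -683.890007
det = -19.526·-3.784 − 40.646·14.104 = -499.384800
x = (2711.562444·-3.784 − 40.646·-683.890007) / -499.384800 = -35.116890
y = (-19.526·-683.890007 − 2711.562444·14.104) / -499.384800 = 49.841806
|P − Q| = √((-35.116890 − 26.496)² + (49.841806 − -36.240)²) = 105.859461

105.859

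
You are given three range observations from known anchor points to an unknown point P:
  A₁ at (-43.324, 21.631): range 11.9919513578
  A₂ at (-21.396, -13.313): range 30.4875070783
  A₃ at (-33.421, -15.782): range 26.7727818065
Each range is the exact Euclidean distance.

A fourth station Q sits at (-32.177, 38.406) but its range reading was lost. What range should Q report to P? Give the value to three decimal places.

29.994

eq1: (x + 43.324)² + (y − 21.631)² = 11.9919513578²
eq2: (x + 21.396)² + (y + 13.313)² = 30.4875070783²
eq3: (x + 33.421)² + (y + 15.782)² = 26.7727818065²
eq3−eq1, eq3−eq2 (x²,y² cancel):
  -19.806·x + 74.826·y = 1551.809320
  24.050·x + 4.938·y = -943.716222
det = -19.806·4.938 − 74.826·24.050 = -1897.367328
x = (1551.809320·4.938 − 74.826·-943.716222) / -1897.367328 = -41.255767
y = (-19.806·-943.716222 − 1551.809320·24.050) / -1897.367328 = 9.818747
|P − Q| = √((-41.255767 − -32.177)² + (9.818747 − 38.406)²) = 29.994250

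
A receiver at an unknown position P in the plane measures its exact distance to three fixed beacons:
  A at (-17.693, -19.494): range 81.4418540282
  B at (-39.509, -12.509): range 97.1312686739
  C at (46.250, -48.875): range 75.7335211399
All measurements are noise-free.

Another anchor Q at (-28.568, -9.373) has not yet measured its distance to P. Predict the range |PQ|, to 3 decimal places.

85.871

eq1: (x + 17.693)² + (y + 19.494)² = 81.4418540282²
eq2: (x + 39.509)² + (y + 12.509)² = 97.1312686739²
eq3: (x − 46.250)² + (y + 48.875)² = 75.7335211399²
eq3−eq2, eq3−eq1 (x²,y² cancel):
  -171.518·x + 72.732·y = -6509.309093
  -127.886·x + 58.762·y = -4731.979203
det = -171.518·58.762 − 72.732·-127.886 = -777.336164
x = (-6509.309093·58.762 − 72.732·-4731.979203) / -777.336164 = 49.314198
y = (-171.518·-4731.979203 − -6509.309093·-127.886) / -777.336164 = 26.796507
|P − Q| = √((49.314198 − -28.568)² + (26.796507 − -9.373)²) = 85.871241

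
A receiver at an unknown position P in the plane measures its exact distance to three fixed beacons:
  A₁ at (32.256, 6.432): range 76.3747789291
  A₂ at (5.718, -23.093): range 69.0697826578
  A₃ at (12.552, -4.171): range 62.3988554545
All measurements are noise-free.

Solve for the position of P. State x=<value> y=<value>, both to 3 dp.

eq1: (x − 32.256)² + (y − 6.432)² = 76.3747789291²
eq2: (x − 5.718)² + (y + 23.093)² = 69.0697826578²
eq3: (x − 12.552)² + (y + 4.171)² = 62.3988554545²
eq2−eq1, eq2−eq3 (x²,y² cancel):
  53.076·x + 59.050·y = -546.633993
  13.668·x + 37.844·y = 485.985486
det = 53.076·37.844 − 59.050·13.668 = 1201.512744
x = (-546.633993·37.844 − 59.050·485.985486) / 1201.512744 = -41.101736
y = (53.076·485.985486 − -546.633993·13.668) / 1201.512744 = 27.686397

x=-41.102 y=27.686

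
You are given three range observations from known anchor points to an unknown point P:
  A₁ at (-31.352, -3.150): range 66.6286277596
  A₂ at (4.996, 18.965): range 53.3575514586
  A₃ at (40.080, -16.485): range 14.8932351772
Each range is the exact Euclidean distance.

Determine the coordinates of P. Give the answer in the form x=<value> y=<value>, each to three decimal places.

x=30.510 y=-27.897

eq1: (x + 31.352)² + (y + 3.150)² = 66.6286277596²
eq2: (x − 4.996)² + (y − 18.965)² = 53.3575514586²
eq3: (x − 40.080)² + (y + 16.485)² = 14.8932351772²
eq1−eq2, eq1−eq3 (x²,y² cancel):
  72.696·x + 44.230·y = 984.106576
  142.864·x − 26.670·y = 5102.856804
det = 72.696·-26.670 − 44.230·142.864 = -8257.677040
x = (984.106576·-26.670 − 44.230·5102.856804) / -8257.677040 = 30.510454
y = (72.696·5102.856804 − 984.106576·142.864) / -8257.677040 = -27.896935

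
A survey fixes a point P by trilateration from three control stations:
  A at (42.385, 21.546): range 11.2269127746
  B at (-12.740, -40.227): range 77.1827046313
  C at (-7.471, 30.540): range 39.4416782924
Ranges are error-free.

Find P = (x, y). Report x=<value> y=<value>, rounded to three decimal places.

eq1: (x − 42.385)² + (y − 21.546)² = 11.2269127746²
eq2: (x + 12.740)² + (y + 40.227)² = 77.1827046313²
eq3: (x + 7.471)² + (y − 30.540)² = 39.4416782924²
eq2−eq1, eq2−eq3 (x²,y² cancel):
  110.250·x + 123.546·y = 6311.325536
  10.538·x + 141.534·y = 3609.512220
det = 110.250·141.534 − 123.546·10.538 = 14302.195752
x = (6311.325536·141.534 − 123.546·3609.512220) / 14302.195752 = 31.276761
y = (110.250·3609.512220 − 6311.325536·10.538) / 14302.195752 = 23.174062

x=31.277 y=23.174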